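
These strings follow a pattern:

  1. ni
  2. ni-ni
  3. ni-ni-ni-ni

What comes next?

ni-ni-ni-ni-ni-ni-ni-ni

s(k+1) = s(k)·-·s(k) — each term doubles the last with '-' between the halves.
So the next term is two copies of ni-ni-ni-ni with '-' between the halves.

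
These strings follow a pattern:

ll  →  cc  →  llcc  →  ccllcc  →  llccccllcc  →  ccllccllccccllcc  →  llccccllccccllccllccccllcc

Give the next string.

ccllccllccccllccllccccllccccllccllccccllcc

Each term (from the third on) is the two preceding terms concatenated in order: term 3 = ll·cc = llcc.
Continuing: ccllccllccccllcc · llccccllccccllccllccccllcc gives term 8.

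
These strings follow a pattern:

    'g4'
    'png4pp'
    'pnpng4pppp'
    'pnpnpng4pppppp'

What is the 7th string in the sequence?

pnpnpnpnpnpng4pppppppppppp

Every step adds pn to the front and pp to the end of the previous string.
From pnpnpng4pppppp, 3 further steps: pnpnpng4pppppp → pnpnpnpng4pppppppp → pnpnpnpnpng4pppppppppp → (answer).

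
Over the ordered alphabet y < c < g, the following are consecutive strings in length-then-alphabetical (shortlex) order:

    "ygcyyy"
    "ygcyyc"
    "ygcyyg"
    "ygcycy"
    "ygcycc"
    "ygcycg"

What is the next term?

The successor of ygcycg increments the rightmost position that isn't already g and resets every position after it to y.

ygcygy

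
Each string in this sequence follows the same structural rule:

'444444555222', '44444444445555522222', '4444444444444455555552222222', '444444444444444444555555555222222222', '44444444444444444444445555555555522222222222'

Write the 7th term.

The n-th term is 4n+2 4's then 2n+1 5's then 2n+1 2's (n = 1, 2, …).
For term 7, n = 7, so the run lengths are 30, 15, 15.

444444444444444444444444444444555555555555555222222222222222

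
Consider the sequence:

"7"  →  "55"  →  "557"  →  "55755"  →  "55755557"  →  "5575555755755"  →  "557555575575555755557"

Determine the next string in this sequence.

Each term (from the third on) is the previous term followed by the one before it: term 3 = 55·7 = 557.
The next term joins 557555575575555755557 and 5575555755755.

5575555755755557555575575555755755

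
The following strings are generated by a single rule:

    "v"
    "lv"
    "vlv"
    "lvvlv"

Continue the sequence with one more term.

This is a Fibonacci-style word recurrence s(k) = s(k−2)·s(k−1): e.g. v·lv = vlv.
Continuing: vlv · lvvlv gives term 5.

vlvlvvlv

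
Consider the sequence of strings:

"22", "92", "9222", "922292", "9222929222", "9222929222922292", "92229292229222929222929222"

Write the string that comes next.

922292922292229292229292229222929222922292

From term 3 onward, concatenate the last term with the second-to-last: 92·22 = 9222, 9222·92 = 922292, …
So term 8 is 92229292229222929222929222·9222929222922292.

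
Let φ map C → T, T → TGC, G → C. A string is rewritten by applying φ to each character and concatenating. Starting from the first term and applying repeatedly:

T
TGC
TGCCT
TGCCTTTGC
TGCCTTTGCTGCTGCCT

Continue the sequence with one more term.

TGCCTTTGCTGCTGCCTTGCCTTGCCTTTGC

Applying the rule to each of the 17 symbols of TGCCTTTGCTGCTGCCT gives the pieces TGC C T T TGC TGC TGC C T TGC C T TGC C T T TGC, which concatenate to the answer.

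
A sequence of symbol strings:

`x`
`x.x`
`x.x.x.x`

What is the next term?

Each string is two copies of the previous one joined by '.'.
So the next term is two copies of x.x.x.x with '.' between the halves.

x.x.x.x.x.x.x.x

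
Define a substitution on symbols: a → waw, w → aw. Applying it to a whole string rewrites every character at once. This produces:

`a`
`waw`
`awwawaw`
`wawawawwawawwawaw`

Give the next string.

awwawawwawawwawawawwawawwawawawwawawwawaw

Applying the rule to each of the 17 symbols of wawawawwawawwawaw gives the pieces aw waw aw waw aw waw aw aw waw aw waw aw aw waw aw waw aw, which concatenate to the answer.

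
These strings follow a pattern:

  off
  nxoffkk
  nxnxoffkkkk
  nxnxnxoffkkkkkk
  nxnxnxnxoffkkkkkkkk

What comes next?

nxnxnxnxnxoffkkkkkkkkkk

s(k+1) = nx·s(k)·kk, so each term gains nx as a prefix and kk as a suffix.
One more step from nxnxnxnxoffkkkkkkkk gives the answer.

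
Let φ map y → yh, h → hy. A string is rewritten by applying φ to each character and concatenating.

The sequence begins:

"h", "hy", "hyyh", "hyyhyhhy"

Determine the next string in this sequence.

Apply φ to hyyhyhhy symbol by symbol: h→hy, y→yh, y→yh, h→hy, y→yh, h→hy, h→hy, y→yh; joined: hy yh yh hy yh hy hy yh.

hyyhyhhyyhhyhyyh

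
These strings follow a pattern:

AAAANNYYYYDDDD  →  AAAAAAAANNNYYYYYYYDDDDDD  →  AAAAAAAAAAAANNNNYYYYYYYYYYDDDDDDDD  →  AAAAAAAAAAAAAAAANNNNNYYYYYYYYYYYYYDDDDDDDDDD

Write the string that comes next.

AAAAAAAAAAAAAAAAAAAANNNNNNYYYYYYYYYYYYYYYYDDDDDDDDDDDD

Reading off run lengths: A runs 4, 8, 12, 16; N runs 2, 3, 4, 5; Y runs 4, 7, 10, 13; D runs 4, 6, 8, 10 — each is linear in n (n = 1, 2, …).
For the next term, n = 5, so the run lengths are 20, 6, 16, 12.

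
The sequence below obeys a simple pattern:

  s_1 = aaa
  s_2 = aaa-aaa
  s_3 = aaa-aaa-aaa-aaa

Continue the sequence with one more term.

Every step duplicates the string with '-' between the halves.
One more doubling of aaa-aaa-aaa-aaa gives the answer.

aaa-aaa-aaa-aaa-aaa-aaa-aaa-aaa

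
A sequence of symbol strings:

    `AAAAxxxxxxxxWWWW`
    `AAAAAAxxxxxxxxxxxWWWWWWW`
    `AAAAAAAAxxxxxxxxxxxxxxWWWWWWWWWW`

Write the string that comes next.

AAAAAAAAAAxxxxxxxxxxxxxxxxxWWWWWWWWWWWWW

Term n consists of 2n A's, followed by 3n+2 x's, followed by 3n-2 W's, where the shown terms are n = 2, 3, 4.
At n = 5 the blocks have lengths 10, 17, 13.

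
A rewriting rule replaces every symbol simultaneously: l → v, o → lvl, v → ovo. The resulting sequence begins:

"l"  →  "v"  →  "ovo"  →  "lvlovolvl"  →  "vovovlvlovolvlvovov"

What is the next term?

ovolvlovolvlovovovovlvlovolvlvovovovolvlovolvlovo

Replace each of the 19 characters of vovovlvlovolvlvovov in place — ovo lvl ovo lvl ovo v ovo v lvl ovo lvl v ovo v ovo lvl ovo lvl ovo — and concatenate.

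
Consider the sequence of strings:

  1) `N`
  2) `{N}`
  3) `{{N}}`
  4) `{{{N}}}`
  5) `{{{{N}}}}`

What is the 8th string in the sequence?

{{{{{{{N}}}}}}}

s(k+1) = {·s(k)·}, so each term gains { as a prefix and } as a suffix.
From {{{{N}}}}, 3 further steps: {{{{N}}}} → {{{{{N}}}}} → {{{{{{N}}}}}} → (answer).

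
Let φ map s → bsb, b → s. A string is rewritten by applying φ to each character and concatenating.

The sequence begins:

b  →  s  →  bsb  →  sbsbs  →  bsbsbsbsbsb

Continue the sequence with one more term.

sbsbsbsbsbsbsbsbsbsbs

Expanding bsbsbsbsbsb: b→s, s→bsb, b→s, s→bsb, b→s, s→bsb, b→s, s→bsb, b→s, s→bsb, b→s. Concatenated: s bsb s bsb s bsb s bsb s bsb s.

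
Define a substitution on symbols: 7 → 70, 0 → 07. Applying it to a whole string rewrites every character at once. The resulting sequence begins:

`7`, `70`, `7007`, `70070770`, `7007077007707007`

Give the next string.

70070770077070070770700770070770

φ(7007077007707007) expands symbol-by-symbol to 70 07 07 70 07 70 70 07 07 70 70 07 70 07 07 70; joining the 16 pieces gives the next term.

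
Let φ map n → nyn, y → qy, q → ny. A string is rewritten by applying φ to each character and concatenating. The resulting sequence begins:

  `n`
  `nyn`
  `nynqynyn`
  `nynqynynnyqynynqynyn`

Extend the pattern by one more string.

nynqynynnyqynynqynynnynqynyqynynqynynnyqynynqynyn

φ(nynqynynnyqynynqynyn) expands symbol-by-symbol to nyn qy nyn ny qy nyn qy nyn nyn qy ny qy nyn qy nyn ny qy nyn qy nyn; joining the 20 pieces gives the next term.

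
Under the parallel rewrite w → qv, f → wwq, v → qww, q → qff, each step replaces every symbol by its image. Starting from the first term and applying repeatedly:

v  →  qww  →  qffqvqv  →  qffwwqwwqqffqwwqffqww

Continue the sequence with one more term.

Replace each of the 21 characters of qffwwqwwqqffqwwqffqww in place — qff wwq wwq qv qv qff qv qv qff qff wwq wwq qff qv qv qff wwq wwq qff qv qv — and concatenate.

qffwwqwwqqvqvqffqvqvqffqffwwqwwqqffqvqvqffwwqwwqqffqvqv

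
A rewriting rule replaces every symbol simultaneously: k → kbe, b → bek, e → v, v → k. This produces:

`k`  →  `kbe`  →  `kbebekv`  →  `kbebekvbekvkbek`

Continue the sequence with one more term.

Rewriting the 15 symbols of kbebekvbekvkbek one by one yields kbe bek v bek v kbe k bek v kbe k kbe bek v kbe; concatenated:

kbebekvbekvkbekbekvkbekkbebekvkbe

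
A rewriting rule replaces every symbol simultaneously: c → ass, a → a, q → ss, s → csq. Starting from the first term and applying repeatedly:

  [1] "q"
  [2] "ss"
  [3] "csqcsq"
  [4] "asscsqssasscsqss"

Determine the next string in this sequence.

φ(asscsqssasscsqss) expands symbol-by-symbol to a csq csq ass csq ss csq csq a csq csq ass csq ss csq csq; joining the 16 pieces gives the next term.

acsqcsqasscsqsscsqcsqacsqcsqasscsqsscsqcsq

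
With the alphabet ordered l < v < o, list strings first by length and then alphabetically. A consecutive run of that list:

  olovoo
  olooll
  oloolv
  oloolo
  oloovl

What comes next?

Find the rightmost character of oloovl below o, bump it to the next letter, and reset everything to its right to l.

oloovv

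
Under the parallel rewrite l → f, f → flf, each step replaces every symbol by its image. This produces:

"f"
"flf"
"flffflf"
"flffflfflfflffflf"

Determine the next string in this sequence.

Replace each of the 17 characters of flffflfflfflffflf in place — flf f flf flf flf f flf flf f flf flf f flf flf flf f flf — and concatenate.

flffflfflfflffflfflffflfflffflfflfflffflf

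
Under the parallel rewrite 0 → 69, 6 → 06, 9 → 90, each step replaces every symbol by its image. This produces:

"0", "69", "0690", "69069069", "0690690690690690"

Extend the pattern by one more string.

Applying the rule to each of the 16 symbols of 0690690690690690 gives the pieces 69 06 90 69 06 90 69 06 90 69 06 90 69 06 90 69, which concatenate to the answer.

69069069069069069069069069069069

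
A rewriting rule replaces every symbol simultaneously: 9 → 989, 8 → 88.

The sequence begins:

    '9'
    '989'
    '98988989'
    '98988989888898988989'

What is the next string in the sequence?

Applying the rule to each of the 20 symbols of 98988989888898988989 gives the pieces 989 88 989 88 88 989 88 989 88 88 88 88 989 88 989 88 88 989 88 989, which concatenate to the answer.

989889898888989889898888888898988989888898988989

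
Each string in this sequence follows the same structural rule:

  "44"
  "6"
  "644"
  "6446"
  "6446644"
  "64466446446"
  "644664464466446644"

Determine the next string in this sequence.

64466446446644664464466446446

This is a Fibonacci-style word recurrence s(k) = s(k−1)·s(k−2): e.g. 6·44 = 644.
The next term joins 644664464466446644 and 64466446446.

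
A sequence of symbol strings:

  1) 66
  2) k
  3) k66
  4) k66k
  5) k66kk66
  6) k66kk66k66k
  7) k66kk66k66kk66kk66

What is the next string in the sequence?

Each term (from the third on) is the previous term followed by the one before it: term 3 = k·66 = k66.
So term 8 is k66kk66k66kk66kk66·k66kk66k66k.

k66kk66k66kk66kk66k66kk66k66k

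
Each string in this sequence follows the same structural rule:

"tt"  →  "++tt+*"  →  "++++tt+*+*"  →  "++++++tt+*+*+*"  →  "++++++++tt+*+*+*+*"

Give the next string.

s(k+1) = ++·s(k)·+*, so each term gains ++ as a prefix and +* as a suffix.
Applying this once more to ++++++++tt+*+*+*+*:

++++++++++tt+*+*+*+*+*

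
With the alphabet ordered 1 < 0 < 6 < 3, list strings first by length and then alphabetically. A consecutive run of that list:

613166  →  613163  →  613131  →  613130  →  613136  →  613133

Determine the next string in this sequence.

613011

The successor of 613133 increments the rightmost position that isn't already 3 and resets every position after it to 1.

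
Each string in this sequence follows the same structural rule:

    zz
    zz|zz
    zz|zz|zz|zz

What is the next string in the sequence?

Each string is two copies of the previous one joined by '|'.
Doubling zz|zz|zz|zz with '|' between the halves:

zz|zz|zz|zz|zz|zz|zz|zz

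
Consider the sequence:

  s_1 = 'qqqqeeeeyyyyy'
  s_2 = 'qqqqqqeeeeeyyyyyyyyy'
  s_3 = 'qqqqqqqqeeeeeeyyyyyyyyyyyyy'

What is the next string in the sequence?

Term n consists of 2n+2 q's, followed by n+3 e's, followed by 4n+1 y's (n = 1, 2, …).
For the next term, n = 4, so the run lengths are 10, 7, 17.

qqqqqqqqqqeeeeeeeyyyyyyyyyyyyyyyyy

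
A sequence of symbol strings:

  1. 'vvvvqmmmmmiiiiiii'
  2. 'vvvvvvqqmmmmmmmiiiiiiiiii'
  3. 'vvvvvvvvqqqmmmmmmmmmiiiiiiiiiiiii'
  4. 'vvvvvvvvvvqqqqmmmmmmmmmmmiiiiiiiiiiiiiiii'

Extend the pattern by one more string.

vvvvvvvvvvvvqqqqqmmmmmmmmmmmmmiiiiiiiiiiiiiiiiiii

Each string has the form v^{2n} q^{n-1} m^{2n+1} i^{3n+1}, where the shown terms are n = 2, 3, 4, 5.
At n = 6 the blocks have lengths 12, 5, 13, 19.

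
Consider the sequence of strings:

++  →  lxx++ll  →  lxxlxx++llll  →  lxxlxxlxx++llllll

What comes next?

Each term wraps the previous one in lxx on the left and ll on the right.
Applying this once more to lxxlxxlxx++llllll:

lxxlxxlxxlxx++llllllll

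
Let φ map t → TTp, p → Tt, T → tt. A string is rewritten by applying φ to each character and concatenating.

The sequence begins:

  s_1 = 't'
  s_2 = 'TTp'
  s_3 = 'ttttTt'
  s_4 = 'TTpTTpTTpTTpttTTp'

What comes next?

φ(TTpTTpTTpTTpttTTp) expands symbol-by-symbol to tt tt Tt tt tt Tt tt tt Tt tt tt Tt TTp TTp tt tt Tt; joining the 17 pieces gives the next term.

ttttTtttttTtttttTtttttTtTTpTTpttttTt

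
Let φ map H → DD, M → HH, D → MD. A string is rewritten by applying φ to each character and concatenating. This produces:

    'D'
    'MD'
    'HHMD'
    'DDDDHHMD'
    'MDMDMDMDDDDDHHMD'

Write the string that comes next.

Replace each of the 16 characters of MDMDMDMDDDDDHHMD in place — HH MD HH MD HH MD HH MD MD MD MD MD DD DD HH MD — and concatenate.

HHMDHHMDHHMDHHMDMDMDMDMDDDDDHHMD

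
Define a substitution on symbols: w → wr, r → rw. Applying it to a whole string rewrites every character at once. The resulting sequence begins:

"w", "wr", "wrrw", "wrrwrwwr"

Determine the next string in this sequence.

Expanding wrrwrwwr: w→wr, r→rw, r→rw, w→wr, r→rw, w→wr, w→wr, r→rw. Concatenated: wr rw rw wr rw wr wr rw.

wrrwrwwrrwwrwrrw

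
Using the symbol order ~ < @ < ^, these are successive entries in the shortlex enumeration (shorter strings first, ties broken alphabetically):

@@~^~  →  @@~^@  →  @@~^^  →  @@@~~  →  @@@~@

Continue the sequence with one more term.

@@@~^

Treat @@@~@ as a base-3 numeral over the given alphabet and add one, carrying through any trailing ^'s.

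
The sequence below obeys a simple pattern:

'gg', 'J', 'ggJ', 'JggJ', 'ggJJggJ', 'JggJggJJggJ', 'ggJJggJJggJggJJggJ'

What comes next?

JggJggJJggJggJJggJJggJggJJggJ

This is a Fibonacci-style word recurrence s(k) = s(k−2)·s(k−1): e.g. gg·J = ggJ.
Continuing: JggJggJJggJ · ggJJggJJggJggJJggJ gives term 8.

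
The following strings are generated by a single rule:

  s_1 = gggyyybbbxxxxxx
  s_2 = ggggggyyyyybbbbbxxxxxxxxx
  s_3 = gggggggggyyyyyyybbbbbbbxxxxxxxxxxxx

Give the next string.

Reading off run lengths: g runs 3, 6, 9; y runs 3, 5, 7; b runs 3, 5, 7; x runs 6, 9, 12 — each is linear in n (n = 1, 2, …).
At n = 4 the blocks have lengths 12, 9, 9, 15.

ggggggggggggyyyyyyyyybbbbbbbbbxxxxxxxxxxxxxxx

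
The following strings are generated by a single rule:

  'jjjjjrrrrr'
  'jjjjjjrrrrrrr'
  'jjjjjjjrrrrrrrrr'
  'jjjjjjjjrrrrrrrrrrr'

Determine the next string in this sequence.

jjjjjjjjjrrrrrrrrrrrrr

Reading off run lengths: j runs 5, 6, 7, 8; r runs 5, 7, 9, 11 — each is linear in n, where the shown terms are n = 3, 4, 5, 6.
For the next term, n = 7, so the run lengths are 9, 13.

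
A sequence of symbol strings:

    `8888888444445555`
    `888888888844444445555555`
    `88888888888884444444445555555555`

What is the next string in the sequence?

Each string has the form 8^{3n+1} 4^{2n+1} 5^{3n-2}, where the shown terms are n = 2, 3, 4.
Setting n = 5 gives 16, 11, 13 characters in each block.

8888888888888888444444444445555555555555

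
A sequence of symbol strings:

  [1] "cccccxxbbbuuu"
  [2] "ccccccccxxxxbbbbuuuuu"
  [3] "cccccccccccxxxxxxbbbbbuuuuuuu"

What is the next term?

ccccccccccccccxxxxxxxxbbbbbbuuuuuuuuu

Reading off run lengths: c runs 5, 8, 11; x runs 2, 4, 6; b runs 3, 4, 5; u runs 3, 5, 7 — each is linear in n, where the shown terms are n = 2, 3, 4.
At n = 5 the blocks have lengths 14, 8, 6, 9.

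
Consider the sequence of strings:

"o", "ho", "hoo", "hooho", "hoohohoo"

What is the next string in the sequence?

hoohohoohooho

From term 3 onward, concatenate the last term with the second-to-last: ho·o = hoo, hoo·ho = hooho, …
The next term joins hoohohoo and hooho.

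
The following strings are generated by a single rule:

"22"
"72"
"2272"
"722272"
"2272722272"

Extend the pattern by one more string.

From term 3 onward, concatenate the second-to-last term with the last: 22·72 = 2272, 72·2272 = 722272, …
Continuing: 722272 · 2272722272 gives term 6.

7222722272722272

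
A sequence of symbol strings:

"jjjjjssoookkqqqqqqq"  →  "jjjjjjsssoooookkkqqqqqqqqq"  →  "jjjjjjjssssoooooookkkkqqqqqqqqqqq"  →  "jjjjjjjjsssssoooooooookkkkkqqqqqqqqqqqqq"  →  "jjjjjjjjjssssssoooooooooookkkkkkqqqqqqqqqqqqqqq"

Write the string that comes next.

The n-th term is n+3 j's then n s's then 2n-1 o's then n k's then 2n+3 q's, where the shown terms are n = 2, 3, 4, 5, 6.
For the next term, n = 7, so the run lengths are 10, 7, 13, 7, 17.

jjjjjjjjjjsssssssoooooooooooookkkkkkkqqqqqqqqqqqqqqqqq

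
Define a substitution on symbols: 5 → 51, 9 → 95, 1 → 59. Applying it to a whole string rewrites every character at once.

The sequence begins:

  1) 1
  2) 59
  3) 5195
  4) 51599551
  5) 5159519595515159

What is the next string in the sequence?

51595195515995519551515951595195

Replace each of the 16 characters of 5159519595515159 in place — 51 59 51 95 51 59 95 51 95 51 51 59 51 59 51 95 — and concatenate.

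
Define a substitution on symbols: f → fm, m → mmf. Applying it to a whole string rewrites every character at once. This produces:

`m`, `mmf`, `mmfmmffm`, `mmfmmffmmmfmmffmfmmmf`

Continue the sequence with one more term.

mmfmmffmmmfmmffmfmmmfmmfmmffmmmfmmffmfmmmffmmmfmmfmmffm

Applying the rule to each of the 21 symbols of mmfmmffmmmfmmffmfmmmf gives the pieces mmf mmf fm mmf mmf fm fm mmf mmf mmf fm mmf mmf fm fm mmf fm mmf mmf mmf fm, which concatenate to the answer.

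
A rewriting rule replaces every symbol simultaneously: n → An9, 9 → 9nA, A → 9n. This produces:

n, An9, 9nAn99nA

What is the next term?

9nAAn99nAn99nA9nAAn99n

Apply φ to 9nAn99nA symbol by symbol: 9→9nA, n→An9, A→9n, n→An9, 9→9nA, 9→9nA, n→An9, A→9n; joined: 9nA An9 9n An9 9nA 9nA An9 9n.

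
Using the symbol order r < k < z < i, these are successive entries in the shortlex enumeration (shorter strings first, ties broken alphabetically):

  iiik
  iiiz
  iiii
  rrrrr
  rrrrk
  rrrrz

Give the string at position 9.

rrrkk

Advancing 3 positions from rrrrz through rrrrz → rrrri → rrrkr reaches term 9.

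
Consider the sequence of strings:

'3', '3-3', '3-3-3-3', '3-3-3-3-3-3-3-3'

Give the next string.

s(k+1) = s(k)·-·s(k) — each term doubles the last with '-' between the halves.
So the next term is two copies of 3-3-3-3-3-3-3-3 with '-' between the halves.

3-3-3-3-3-3-3-3-3-3-3-3-3-3-3-3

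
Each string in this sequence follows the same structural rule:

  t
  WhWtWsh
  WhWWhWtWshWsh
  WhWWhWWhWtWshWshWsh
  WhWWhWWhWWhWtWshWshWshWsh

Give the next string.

WhWWhWWhWWhWWhWtWshWshWshWshWsh

Every step adds WhW to the front and Wsh to the end of the previous string.
So the next term is WhW·WhWWhWWhWWhWtWshWshWshWsh·Wsh.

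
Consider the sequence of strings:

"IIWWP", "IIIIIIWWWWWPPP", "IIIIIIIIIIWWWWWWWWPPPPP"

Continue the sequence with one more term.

Reading off run lengths: I runs 2, 6, 10; W runs 2, 5, 8; P runs 1, 3, 5 — each is linear in n (n = 1, 2, …).
At n = 4 the blocks have lengths 14, 11, 7.

IIIIIIIIIIIIIIWWWWWWWWWWWPPPPPPP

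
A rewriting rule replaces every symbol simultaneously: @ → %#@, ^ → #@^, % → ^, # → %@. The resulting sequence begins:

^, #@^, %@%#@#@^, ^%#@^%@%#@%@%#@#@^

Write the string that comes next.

#@^^%@%#@#@^^%#@^%@%#@^%#@^%@%#@%@%#@#@^

Replace each of the 18 characters of ^%#@^%@%#@%@%#@#@^ in place — #@^ ^ %@ %#@ #@^ ^ %#@ ^ %@ %#@ ^ %#@ ^ %@ %#@ %@ %#@ #@^ — and concatenate.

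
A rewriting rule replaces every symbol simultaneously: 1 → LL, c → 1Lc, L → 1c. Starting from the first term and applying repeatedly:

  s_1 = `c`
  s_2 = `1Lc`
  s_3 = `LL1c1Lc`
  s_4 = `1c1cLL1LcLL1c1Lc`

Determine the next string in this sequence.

LL1LcLL1Lc1c1cLL1c1Lc1c1cLL1LcLL1c1Lc

φ(1c1cLL1LcLL1c1Lc) expands symbol-by-symbol to LL 1Lc LL 1Lc 1c 1c LL 1c 1Lc 1c 1c LL 1Lc LL 1c 1Lc; joining the 16 pieces gives the next term.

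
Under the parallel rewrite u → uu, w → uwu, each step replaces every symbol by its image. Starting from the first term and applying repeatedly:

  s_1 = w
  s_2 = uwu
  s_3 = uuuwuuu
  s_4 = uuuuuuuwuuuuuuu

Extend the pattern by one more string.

Replace each of the 15 characters of uuuuuuuwuuuuuuu in place — uu uu uu uu uu uu uu uwu uu uu uu uu uu uu uu — and concatenate.

uuuuuuuuuuuuuuuwuuuuuuuuuuuuuuu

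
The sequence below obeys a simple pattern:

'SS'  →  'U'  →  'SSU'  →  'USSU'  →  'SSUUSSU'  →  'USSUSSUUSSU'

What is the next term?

From term 3 onward, concatenate the second-to-last term with the last: SS·U = SSU, U·SSU = USSU, …
So term 7 is SSUUSSU·USSUSSUUSSU.

SSUUSSUUSSUSSUUSSU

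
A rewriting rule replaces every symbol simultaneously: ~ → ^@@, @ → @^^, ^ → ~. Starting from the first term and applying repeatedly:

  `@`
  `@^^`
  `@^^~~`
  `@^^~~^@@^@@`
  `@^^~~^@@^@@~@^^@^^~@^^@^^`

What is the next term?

Rewriting the 25 symbols of @^^~~^@@^@@~@^^@^^~@^^@^^ one by one yields @^^ ~ ~ ^@@ ^@@ ~ @^^ @^^ ~ @^^ @^^ ^@@ @^^ ~ ~ @^^ ~ ~ ^@@ @^^ ~ ~ @^^ ~ ~; concatenated:

@^^~~^@@^@@~@^^@^^~@^^@^^^@@@^^~~@^^~~^@@@^^~~@^^~~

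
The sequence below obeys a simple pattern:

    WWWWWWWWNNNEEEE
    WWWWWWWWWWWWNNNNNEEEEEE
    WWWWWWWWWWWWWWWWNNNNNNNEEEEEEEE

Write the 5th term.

Term n consists of 4n W's, followed by 2n-1 N's, followed by 2n E's, where the shown terms are n = 2, 3, 4.
For term 5, n = 6, so the run lengths are 24, 11, 12.

WWWWWWWWWWWWWWWWWWWWWWWWNNNNNNNNNNNEEEEEEEEEEEE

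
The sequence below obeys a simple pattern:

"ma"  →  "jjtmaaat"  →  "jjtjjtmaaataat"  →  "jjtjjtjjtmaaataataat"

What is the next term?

Each term wraps the previous one in jjt on the left and aat on the right.
So the next term is jjt·jjtjjtjjtmaaataataat·aat.

jjtjjtjjtjjtmaaataataataat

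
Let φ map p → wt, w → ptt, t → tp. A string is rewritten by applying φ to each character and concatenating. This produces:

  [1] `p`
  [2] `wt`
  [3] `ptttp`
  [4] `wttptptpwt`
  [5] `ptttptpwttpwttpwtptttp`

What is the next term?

Applying the rule to each of the 22 symbols of ptttptpwttpwttpwtptttp gives the pieces wt tp tp tp wt tp wt ptt tp tp wt ptt tp tp wt ptt tp wt tp tp tp wt, which concatenate to the answer.

wttptptpwttpwtptttptpwtptttptpwtptttpwttptptpwt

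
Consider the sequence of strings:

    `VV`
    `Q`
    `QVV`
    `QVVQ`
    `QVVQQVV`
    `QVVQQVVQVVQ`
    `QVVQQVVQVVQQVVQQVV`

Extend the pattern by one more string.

QVVQQVVQVVQQVVQQVVQVVQQVVQVVQ

This is a Fibonacci-style word recurrence s(k) = s(k−1)·s(k−2): e.g. Q·VV = QVV.
The next term joins QVVQQVVQVVQQVVQQVV and QVVQQVVQVVQ.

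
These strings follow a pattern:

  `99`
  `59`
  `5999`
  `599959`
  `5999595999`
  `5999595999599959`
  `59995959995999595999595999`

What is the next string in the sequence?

This is a Fibonacci-style word recurrence s(k) = s(k−1)·s(k−2): e.g. 59·99 = 5999.
So term 8 is 59995959995999595999595999·5999595999599959.

599959599959995959995959995999595999599959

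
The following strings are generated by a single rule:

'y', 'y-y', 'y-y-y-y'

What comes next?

s(k+1) = s(k)·-·s(k) — each term doubles the last with '-' between the halves.
One more doubling of y-y-y-y gives the answer.

y-y-y-y-y-y-y-y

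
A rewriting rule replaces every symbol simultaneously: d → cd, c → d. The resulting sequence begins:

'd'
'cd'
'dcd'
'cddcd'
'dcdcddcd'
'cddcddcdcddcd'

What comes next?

dcdcddcdcddcddcdcddcd

Replace each of the 13 characters of cddcddcdcddcd in place — d cd cd d cd cd d cd d cd cd d cd — and concatenate.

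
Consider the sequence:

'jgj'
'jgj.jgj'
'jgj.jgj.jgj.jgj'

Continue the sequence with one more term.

Each string is two copies of the previous one joined by '.'.
One more doubling of jgj.jgj.jgj.jgj gives the answer.

jgj.jgj.jgj.jgj.jgj.jgj.jgj.jgj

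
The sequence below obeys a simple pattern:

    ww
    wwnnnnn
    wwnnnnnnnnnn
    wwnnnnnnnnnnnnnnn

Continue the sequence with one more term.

Every step adds nnnnn to the end: s(k+1) = s(k)·nnnnn.
Applying this once more to wwnnnnnnnnnnnnnnn:

wwnnnnnnnnnnnnnnnnnnnn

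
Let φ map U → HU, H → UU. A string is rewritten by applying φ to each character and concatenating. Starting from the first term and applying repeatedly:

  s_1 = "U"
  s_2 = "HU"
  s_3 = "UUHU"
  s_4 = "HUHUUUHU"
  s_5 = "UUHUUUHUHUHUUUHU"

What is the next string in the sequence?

Replace each of the 16 characters of UUHUUUHUHUHUUUHU in place — HU HU UU HU HU HU UU HU UU HU UU HU HU HU UU HU — and concatenate.

HUHUUUHUHUHUUUHUUUHUUUHUHUHUUUHU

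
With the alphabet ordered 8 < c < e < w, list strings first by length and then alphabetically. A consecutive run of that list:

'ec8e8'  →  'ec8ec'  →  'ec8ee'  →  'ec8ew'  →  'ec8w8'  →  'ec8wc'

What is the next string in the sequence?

Find the rightmost character of ec8wc below w, bump it to the next letter, and reset everything to its right to 8.

ec8we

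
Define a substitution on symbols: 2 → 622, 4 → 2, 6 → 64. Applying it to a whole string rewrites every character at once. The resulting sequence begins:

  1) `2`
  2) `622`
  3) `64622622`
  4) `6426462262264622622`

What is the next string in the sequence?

64262264264622622646226226426462262264622622

Replace each of the 19 characters of 6426462262264622622 in place — 64 2 622 64 2 64 622 622 64 622 622 64 2 64 622 622 64 622 622 — and concatenate.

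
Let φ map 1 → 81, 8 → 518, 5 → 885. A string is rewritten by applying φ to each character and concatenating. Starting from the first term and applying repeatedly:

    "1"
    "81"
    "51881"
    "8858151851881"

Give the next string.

Replace each of the 13 characters of 8858151851881 in place — 518 518 885 518 81 885 81 518 885 81 518 518 81 — and concatenate.

51851888551881885815188858151851881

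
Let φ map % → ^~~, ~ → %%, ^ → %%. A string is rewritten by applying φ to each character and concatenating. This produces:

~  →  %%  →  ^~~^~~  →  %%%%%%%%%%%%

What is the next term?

Expanding %%%%%%%%%%%%: %→^~~, %→^~~, %→^~~, %→^~~, %→^~~, %→^~~, %→^~~, %→^~~, %→^~~, %→^~~, %→^~~, %→^~~. Concatenated: ^~~ ^~~ ^~~ ^~~ ^~~ ^~~ ^~~ ^~~ ^~~ ^~~ ^~~ ^~~.

^~~^~~^~~^~~^~~^~~^~~^~~^~~^~~^~~^~~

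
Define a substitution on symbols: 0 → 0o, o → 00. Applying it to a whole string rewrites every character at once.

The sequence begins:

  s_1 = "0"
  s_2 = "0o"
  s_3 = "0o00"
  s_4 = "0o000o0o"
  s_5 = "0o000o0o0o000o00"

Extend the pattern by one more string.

Rewriting the 16 symbols of 0o000o0o0o000o00 one by one yields 0o 00 0o 0o 0o 00 0o 00 0o 00 0o 0o 0o 00 0o 0o; concatenated:

0o000o0o0o000o000o000o0o0o000o0o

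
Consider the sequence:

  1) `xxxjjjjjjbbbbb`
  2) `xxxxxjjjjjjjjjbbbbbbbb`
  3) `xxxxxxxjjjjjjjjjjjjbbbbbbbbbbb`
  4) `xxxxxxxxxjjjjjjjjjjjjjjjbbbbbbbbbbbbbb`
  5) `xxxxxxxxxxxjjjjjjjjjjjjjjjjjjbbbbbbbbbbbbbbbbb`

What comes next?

The n-th term is 2n-1 x's then 3n j's then 3n-1 b's, where the shown terms are n = 2, 3, 4, 5, 6.
For the next term, n = 7, so the run lengths are 13, 21, 20.

xxxxxxxxxxxxxjjjjjjjjjjjjjjjjjjjjjbbbbbbbbbbbbbbbbbbbb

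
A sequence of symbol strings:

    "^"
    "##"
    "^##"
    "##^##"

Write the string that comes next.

^####^##

Each term (from the third on) is the two preceding terms concatenated in order: term 3 = ^·## = ^##.
Continuing: ^## · ##^## gives term 5.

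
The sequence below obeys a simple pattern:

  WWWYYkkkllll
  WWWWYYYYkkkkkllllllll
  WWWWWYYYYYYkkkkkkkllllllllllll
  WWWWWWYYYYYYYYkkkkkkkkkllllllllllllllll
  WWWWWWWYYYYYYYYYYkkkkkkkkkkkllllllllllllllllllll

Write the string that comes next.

Term n consists of n+2 W's, followed by 2n Y's, followed by 2n+1 k's, followed by 4n l's (n = 1, 2, …).
Setting n = 6 gives 8, 12, 13, 24 characters in each block.

WWWWWWWWYYYYYYYYYYYYkkkkkkkkkkkkkllllllllllllllllllllllll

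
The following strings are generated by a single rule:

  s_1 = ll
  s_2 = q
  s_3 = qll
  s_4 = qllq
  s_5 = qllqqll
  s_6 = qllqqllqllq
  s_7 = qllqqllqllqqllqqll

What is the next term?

Each term (from the third on) is the previous term followed by the one before it: term 3 = q·ll = qll.
Continuing: qllqqllqllqqllqqll · qllqqllqllq gives term 8.

qllqqllqllqqllqqllqllqqllqllq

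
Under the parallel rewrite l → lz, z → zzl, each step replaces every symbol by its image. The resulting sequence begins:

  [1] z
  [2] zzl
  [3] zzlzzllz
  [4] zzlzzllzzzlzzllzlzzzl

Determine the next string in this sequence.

Rewriting the 21 symbols of zzlzzllzzzlzzllzlzzzl one by one yields zzl zzl lz zzl zzl lz lz zzl zzl zzl lz zzl zzl lz lz zzl lz zzl zzl zzl lz; concatenated:

zzlzzllzzzlzzllzlzzzlzzlzzllzzzlzzllzlzzzllzzzlzzlzzllz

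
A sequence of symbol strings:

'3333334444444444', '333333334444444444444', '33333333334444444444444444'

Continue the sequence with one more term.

Reading off run lengths: 3 runs 6, 8, 10; 4 runs 10, 13, 16 — each is linear in n, where the shown terms are n = 3, 4, 5.
At n = 6 the blocks have lengths 12, 19.

3333333333334444444444444444444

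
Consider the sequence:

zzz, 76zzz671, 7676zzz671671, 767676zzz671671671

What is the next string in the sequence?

Each term wraps the previous one in 76 on the left and 671 on the right.
One more step from 767676zzz671671671 gives the answer.

76767676zzz671671671671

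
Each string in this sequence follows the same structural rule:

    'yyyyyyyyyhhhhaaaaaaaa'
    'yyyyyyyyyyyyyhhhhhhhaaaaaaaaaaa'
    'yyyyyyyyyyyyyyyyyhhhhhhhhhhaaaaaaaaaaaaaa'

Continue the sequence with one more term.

Term n consists of 4n+1 y's, followed by 3n-2 h's, followed by 3n+2 a's, where the shown terms are n = 2, 3, 4.
Setting n = 5 gives 21, 13, 17 characters in each block.

yyyyyyyyyyyyyyyyyyyyyhhhhhhhhhhhhhaaaaaaaaaaaaaaaaa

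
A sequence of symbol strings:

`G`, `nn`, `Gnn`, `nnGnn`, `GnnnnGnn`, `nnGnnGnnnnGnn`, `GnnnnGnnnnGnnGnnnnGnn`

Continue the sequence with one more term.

nnGnnGnnnnGnnGnnnnGnnnnGnnGnnnnGnn

Each term (from the third on) is the two preceding terms concatenated in order: term 3 = G·nn = Gnn.
The next term joins nnGnnGnnnnGnn and GnnnnGnnnnGnnGnnnnGnn.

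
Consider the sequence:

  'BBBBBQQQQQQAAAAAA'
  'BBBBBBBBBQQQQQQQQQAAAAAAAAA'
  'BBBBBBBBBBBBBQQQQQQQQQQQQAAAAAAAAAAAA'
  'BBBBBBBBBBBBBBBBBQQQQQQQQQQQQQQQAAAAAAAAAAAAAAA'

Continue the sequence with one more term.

Each string has the form B^{4n+1} Q^{3n+3} A^{3n+3} (n = 1, 2, …).
Setting n = 5 gives 21, 18, 18 characters in each block.

BBBBBBBBBBBBBBBBBBBBBQQQQQQQQQQQQQQQQQQAAAAAAAAAAAAAAAAAA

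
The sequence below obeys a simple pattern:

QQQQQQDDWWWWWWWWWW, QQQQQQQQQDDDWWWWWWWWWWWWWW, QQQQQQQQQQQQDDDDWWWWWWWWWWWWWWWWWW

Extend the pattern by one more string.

QQQQQQQQQQQQQQQDDDDDWWWWWWWWWWWWWWWWWWWWWW

Reading off run lengths: Q runs 6, 9, 12; D runs 2, 3, 4; W runs 10, 14, 18 — each is linear in n, where the shown terms are n = 2, 3, 4.
At n = 5 the blocks have lengths 15, 5, 22.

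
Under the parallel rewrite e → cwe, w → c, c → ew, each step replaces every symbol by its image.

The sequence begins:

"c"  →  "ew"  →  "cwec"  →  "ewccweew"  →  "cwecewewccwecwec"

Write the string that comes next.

Applying the rule to each of the 16 symbols of cwecewewccwecwec gives the pieces ew c cwe ew cwe c cwe c ew ew c cwe ew c cwe ew, which concatenate to the answer.

ewccweewcweccwecewewccweewccweew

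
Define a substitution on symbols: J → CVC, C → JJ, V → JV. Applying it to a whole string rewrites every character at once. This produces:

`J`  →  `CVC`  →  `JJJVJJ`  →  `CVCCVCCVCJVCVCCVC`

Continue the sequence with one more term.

Applying the rule to each of the 17 symbols of CVCCVCCVCJVCVCCVC gives the pieces JJ JV JJ JJ JV JJ JJ JV JJ CVC JV JJ JV JJ JJ JV JJ, which concatenate to the answer.

JJJVJJJJJVJJJJJVJJCVCJVJJJVJJJJJVJJ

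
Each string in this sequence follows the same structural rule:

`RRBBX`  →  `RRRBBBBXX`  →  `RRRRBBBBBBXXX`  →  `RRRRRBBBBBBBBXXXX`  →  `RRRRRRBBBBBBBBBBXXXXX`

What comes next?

RRRRRRRBBBBBBBBBBBBXXXXXX

The n-th term is n+1 R's then 2n B's then n X's (n = 1, 2, …).
For the next term, n = 6, so the run lengths are 7, 12, 6.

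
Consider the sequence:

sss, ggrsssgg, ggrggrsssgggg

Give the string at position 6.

Every step adds ggr to the front and gg to the end of the previous string.
From ggrggrsssgggg, 3 further steps: ggrggrsssgggg → ggrggrggrsssgggggg → ggrggrggrggrsssgggggggg → (answer).

ggrggrggrggrggrsssgggggggggg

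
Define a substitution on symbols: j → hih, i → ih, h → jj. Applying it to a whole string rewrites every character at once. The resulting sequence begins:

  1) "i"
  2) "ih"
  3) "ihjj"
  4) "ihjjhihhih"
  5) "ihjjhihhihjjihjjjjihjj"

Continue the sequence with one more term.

ihjjhihhihjjihjjjjihjjhihhihihjjhihhihhihhihihjjhihhih

Replace each of the 22 characters of ihjjhihhihjjihjjjjihjj in place — ih jj hih hih jj ih jj jj ih jj hih hih ih jj hih hih hih hih ih jj hih hih — and concatenate.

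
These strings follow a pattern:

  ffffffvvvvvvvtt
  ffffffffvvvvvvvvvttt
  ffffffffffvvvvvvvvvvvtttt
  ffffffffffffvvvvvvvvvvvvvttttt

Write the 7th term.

ffffffffffffffffffvvvvvvvvvvvvvvvvvvvtttttttt

Each string has the form f^{2n} v^{2n+1} t^{n-1}, where the shown terms are n = 3, 4, 5, 6.
For term 7, n = 9, so the run lengths are 18, 19, 8.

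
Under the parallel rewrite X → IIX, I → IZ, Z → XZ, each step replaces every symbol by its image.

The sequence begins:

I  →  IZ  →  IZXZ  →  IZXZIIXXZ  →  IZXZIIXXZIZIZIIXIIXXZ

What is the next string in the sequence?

IZXZIIXXZIZIZIIXIIXXZIZXZIZXZIZIZIIXIZIZIIXIIXXZ

φ(IZXZIIXXZIZIZIIXIIXXZ) expands symbol-by-symbol to IZ XZ IIX XZ IZ IZ IIX IIX XZ IZ XZ IZ XZ IZ IZ IIX IZ IZ IIX IIX XZ; joining the 21 pieces gives the next term.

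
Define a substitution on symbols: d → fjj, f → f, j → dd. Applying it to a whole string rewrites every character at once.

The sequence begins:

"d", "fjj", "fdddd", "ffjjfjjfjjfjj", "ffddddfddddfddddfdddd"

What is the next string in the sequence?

fffjjfjjfjjfjjffjjfjjfjjfjjffjjfjjfjjfjjffjjfjjfjjfjj

φ(ffddddfddddfddddfdddd) expands symbol-by-symbol to f f fjj fjj fjj fjj f fjj fjj fjj fjj f fjj fjj fjj fjj f fjj fjj fjj fjj; joining the 21 pieces gives the next term.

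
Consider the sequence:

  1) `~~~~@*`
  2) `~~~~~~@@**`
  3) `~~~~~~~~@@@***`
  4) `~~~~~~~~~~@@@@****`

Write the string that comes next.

Term n consists of 2n ~'s, followed by n-1 @'s, followed by n-1 *'s, where the shown terms are n = 2, 3, 4, 5.
Setting n = 6 gives 12, 5, 5 characters in each block.

~~~~~~~~~~~~@@@@@*****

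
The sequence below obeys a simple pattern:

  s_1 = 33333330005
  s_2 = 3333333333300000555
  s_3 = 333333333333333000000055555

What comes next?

Each string has the form 3^{4n+3} 0^{2n+1} 5^{2n-1} (n = 1, 2, …).
Setting n = 4 gives 19, 9, 7 characters in each block.

33333333333333333330000000005555555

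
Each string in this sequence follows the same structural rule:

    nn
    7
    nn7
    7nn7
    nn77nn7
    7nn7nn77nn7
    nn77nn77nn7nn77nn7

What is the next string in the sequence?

7nn7nn77nn7nn77nn77nn7nn77nn7

Each term (from the third on) is the two preceding terms concatenated in order: term 3 = nn·7 = nn7.
The next term joins 7nn7nn77nn7 and nn77nn77nn7nn77nn7.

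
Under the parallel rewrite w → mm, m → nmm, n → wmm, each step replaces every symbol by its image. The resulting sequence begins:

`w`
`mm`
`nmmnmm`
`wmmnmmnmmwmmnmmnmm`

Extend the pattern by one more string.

mmnmmnmmwmmnmmnmmwmmnmmnmmmmnmmnmmwmmnmmnmmwmmnmmnmm

Applying the rule to each of the 18 symbols of wmmnmmnmmwmmnmmnmm gives the pieces mm nmm nmm wmm nmm nmm wmm nmm nmm mm nmm nmm wmm nmm nmm wmm nmm nmm, which concatenate to the answer.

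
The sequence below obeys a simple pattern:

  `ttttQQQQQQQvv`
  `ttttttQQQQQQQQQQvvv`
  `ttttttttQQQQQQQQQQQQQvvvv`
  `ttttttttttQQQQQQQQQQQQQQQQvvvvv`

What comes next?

ttttttttttttQQQQQQQQQQQQQQQQQQQvvvvvv

Term n consists of 2n t's, followed by 3n+1 Q's, followed by n v's, where the shown terms are n = 2, 3, 4, 5.
For the next term, n = 6, so the run lengths are 12, 19, 6.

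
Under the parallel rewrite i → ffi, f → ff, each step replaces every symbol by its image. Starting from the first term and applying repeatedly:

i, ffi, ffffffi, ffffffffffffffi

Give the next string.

Applying the rule to each of the 15 symbols of ffffffffffffffi gives the pieces ff ff ff ff ff ff ff ff ff ff ff ff ff ff ffi, which concatenate to the answer.

ffffffffffffffffffffffffffffffi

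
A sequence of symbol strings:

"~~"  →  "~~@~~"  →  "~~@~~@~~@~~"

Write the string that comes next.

s(k+1) = s(k)·@·s(k) — each term doubles the last with '@' between the halves.
Doubling ~~@~~@~~@~~ with '@' between the halves:

~~@~~@~~@~~@~~@~~@~~@~~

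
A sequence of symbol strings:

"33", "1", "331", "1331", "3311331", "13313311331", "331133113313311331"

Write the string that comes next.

13313311331331133113313311331

From term 3 onward, concatenate the second-to-last term with the last: 33·1 = 331, 1·331 = 1331, …
Continuing: 13313311331 · 331133113313311331 gives term 8.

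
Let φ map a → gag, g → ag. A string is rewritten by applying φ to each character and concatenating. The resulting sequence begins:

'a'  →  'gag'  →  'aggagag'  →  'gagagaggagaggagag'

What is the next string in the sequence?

Rewriting the 17 symbols of gagagaggagaggagag one by one yields ag gag ag gag ag gag ag ag gag ag gag ag ag gag ag gag ag; concatenated:

aggagaggagaggagagaggagaggagagaggagaggagag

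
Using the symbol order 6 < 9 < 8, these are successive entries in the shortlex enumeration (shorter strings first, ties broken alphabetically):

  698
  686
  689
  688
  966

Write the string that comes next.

969

Find the rightmost character of 966 below 8, bump it to the next letter, and reset everything to its right to 6.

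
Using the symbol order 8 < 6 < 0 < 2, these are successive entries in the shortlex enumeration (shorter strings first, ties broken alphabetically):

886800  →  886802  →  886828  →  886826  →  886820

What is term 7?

886688

Continuing the enumeration 2 steps past 886820: 886820 → 886822 → (answer).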